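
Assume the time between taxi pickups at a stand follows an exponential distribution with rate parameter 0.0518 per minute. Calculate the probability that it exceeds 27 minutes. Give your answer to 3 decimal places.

0.247

P(X > 27) = e^(−λ·27) = e^(−1.3986) ≈ 0.247.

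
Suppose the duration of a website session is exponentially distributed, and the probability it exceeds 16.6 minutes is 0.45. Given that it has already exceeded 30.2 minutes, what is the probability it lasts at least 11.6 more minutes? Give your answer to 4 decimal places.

0.5724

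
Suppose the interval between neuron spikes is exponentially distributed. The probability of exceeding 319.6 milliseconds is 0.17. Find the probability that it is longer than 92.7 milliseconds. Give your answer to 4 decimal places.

0.5981

e^(−λ·319.6) = 0.17 ⇒ λ = −ln(0.17)/319.6 = 0.0055443.
P(X > 92.7) = e^(−0.0055443·92.7) = e^(−0.51396) ≈ 0.5981.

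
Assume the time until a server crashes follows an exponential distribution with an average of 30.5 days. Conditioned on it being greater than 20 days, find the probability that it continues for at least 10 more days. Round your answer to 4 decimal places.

0.7205

The rate is λ = 1/30.5 = 0.0327869 per day.
P(X > s+t | X > s) = e^(−λ(s+t))/e^(−λs) = e^(−λt), independent of s = 20.
P(X > 10) = e^(−0.32787) ≈ 0.7205.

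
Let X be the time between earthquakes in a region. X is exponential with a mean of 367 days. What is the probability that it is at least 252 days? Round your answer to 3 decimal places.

0.503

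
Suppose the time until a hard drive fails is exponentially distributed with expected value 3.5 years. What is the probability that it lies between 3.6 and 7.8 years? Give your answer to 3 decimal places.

0.250

The rate is λ = 1/3.5 = 0.285714 per year.
P(3.6 < X < 7.8) = e^(−λ·3.6) − e^(−λ·7.8) = 0.35752 − 0.10768 ≈ 0.250.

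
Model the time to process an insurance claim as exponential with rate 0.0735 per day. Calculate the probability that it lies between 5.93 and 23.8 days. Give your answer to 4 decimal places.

P(5.93 < X < 23.8) = e^(−λ·5.93) − e^(−λ·23.8) = 0.64671 − 0.17390 ≈ 0.4728.

0.4728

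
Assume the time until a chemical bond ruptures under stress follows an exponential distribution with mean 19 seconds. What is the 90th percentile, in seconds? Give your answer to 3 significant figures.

43.7

The rate is λ = 1/19 = 0.0526316 per second.
Set 1 − e^(−λt) = 0.9, so t = −ln(0.1)/λ = 2.3026/0.0526316 ≈ 43.7491 seconds.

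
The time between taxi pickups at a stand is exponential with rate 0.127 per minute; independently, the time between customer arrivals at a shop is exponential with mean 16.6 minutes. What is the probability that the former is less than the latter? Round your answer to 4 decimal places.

0.6783

λ_1 = 0.127, λ_2 = 1/16.6 = 0.060241.
For independent exponentials, P(the former < the latter) = λ_1/(λ_1+λ_2) = 0.127/0.187241 ≈ 0.6783.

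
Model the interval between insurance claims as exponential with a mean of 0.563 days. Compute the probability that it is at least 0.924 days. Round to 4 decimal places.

The rate is λ = 1/0.563 = 1.7762 per day.
P(X > 0.924) = e^(−λ·0.924) = e^(−1.6412) ≈ 0.1937.

0.1937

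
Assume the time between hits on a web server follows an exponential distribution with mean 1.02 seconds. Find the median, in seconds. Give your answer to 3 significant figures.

0.707

The rate is λ = 1/1.02 = 0.980392 per second.
Set 1 − e^(−λt) = 0.5, so t = −ln(0.5)/λ = 0.69315/0.980392 ≈ 0.70701 seconds.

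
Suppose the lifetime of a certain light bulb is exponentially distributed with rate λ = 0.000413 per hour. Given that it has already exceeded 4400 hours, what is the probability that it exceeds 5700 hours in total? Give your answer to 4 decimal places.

P(X > s+t | X > s) = e^(−λ(s+t))/e^(−λs) = e^(−λt), independent of s = 4400.
P(X > 1300) = e^(−0.5369) ≈ 0.5846.

0.5846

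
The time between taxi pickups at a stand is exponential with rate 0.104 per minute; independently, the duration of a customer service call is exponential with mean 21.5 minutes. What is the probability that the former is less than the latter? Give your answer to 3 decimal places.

0.691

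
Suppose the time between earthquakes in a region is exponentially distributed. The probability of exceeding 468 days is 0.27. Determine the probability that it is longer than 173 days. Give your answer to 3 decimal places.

0.616

e^(−λ·468) = 0.27 ⇒ λ = −ln(0.27)/468 = 0.00279772.
P(X > 173) = e^(−0.00279772·173) = e^(−0.48401) ≈ 0.616.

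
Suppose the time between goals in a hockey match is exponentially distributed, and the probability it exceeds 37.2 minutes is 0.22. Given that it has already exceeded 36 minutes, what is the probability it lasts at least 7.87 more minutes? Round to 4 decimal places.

0.7259

From e^(−λ·37.2) = 0.22, λ = −ln(0.22)/37.2 = 0.0407024.
Memoryless: P(X > 36+7.87 | X > 36) = P(X > 7.87) = e^(−0.0407024·7.87) ≈ 0.7259.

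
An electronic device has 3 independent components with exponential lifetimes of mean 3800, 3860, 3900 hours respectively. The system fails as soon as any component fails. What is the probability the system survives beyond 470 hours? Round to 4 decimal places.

The first failure time is exponential with rate Σλ_i = 1/3800 + 1/3860 + 1/3900 = 0.000778636 per hour.
P(min > 470) = e^(−0.000778636·470) = e^(−0.36596) ≈ 0.6935.

0.6935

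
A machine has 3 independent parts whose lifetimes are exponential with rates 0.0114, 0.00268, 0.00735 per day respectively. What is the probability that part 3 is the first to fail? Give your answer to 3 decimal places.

The time to first failure is exponential with rate Σλ = 0.0114 + 0.00268 + 0.00735 = 0.02143.
P(part 3 first) = λ_3/Σλ = 0.00735/0.02143 ≈ 0.343.

0.343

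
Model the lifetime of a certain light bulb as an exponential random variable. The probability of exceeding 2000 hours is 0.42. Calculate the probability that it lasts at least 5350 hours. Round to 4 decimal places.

e^(−λ·2000) = 0.42 ⇒ λ = −ln(0.42)/2000 = 0.00043375.
P(X > 5350) = e^(−0.00043375·5350) = e^(−2.3206) ≈ 0.0982.

0.0982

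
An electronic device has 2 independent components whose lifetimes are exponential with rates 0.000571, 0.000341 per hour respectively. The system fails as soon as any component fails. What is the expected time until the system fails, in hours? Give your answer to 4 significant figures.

1096

The time to first failure is exponential with rate Σλ = 0.000571 + 0.000341 = 0.000912.
E[min] = 1/Σλ = 1/0.000912 = 1096.49 hours.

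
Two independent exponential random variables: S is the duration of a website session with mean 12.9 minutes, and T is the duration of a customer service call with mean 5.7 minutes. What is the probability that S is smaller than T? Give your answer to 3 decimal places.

λ_1 = 1/12.9 = 0.0775194, λ_2 = 1/5.7 = 0.175439.
For independent exponentials, P(S < T) = λ_1/(λ_1+λ_2) = 0.0775194/0.252958 ≈ 0.306.

0.306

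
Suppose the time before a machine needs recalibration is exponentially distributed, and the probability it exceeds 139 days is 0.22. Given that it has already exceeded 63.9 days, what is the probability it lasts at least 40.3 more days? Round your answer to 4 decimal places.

From e^(−λ·139) = 0.22, λ = −ln(0.22)/139 = 0.010893.
Memoryless: P(X > 63.9+40.3 | X > 63.9) = P(X > 40.3) = e^(−0.010893·40.3) ≈ 0.6447.

0.6447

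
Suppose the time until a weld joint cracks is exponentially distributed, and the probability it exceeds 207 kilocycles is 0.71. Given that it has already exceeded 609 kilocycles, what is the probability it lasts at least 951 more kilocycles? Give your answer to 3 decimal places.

0.207

From e^(−λ·207) = 0.71, λ = −ln(0.71)/207 = 0.00165454.
Memoryless: P(X > 609+951 | X > 609) = P(X > 951) = e^(−0.00165454·951) ≈ 0.207.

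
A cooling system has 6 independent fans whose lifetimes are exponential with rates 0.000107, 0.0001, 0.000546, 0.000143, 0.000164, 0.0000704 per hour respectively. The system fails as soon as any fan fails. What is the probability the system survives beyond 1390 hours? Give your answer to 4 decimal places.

The time to first failure is exponential with rate Σλ = 0.000107 + 0.0001 + 0.000546 + 0.000143 + 0.000164 + 0.0000704 = 0.0011304.
P(min > 1390) = e^(−0.0011304·1390) = e^(−1.5713) ≈ 0.2078.

0.2078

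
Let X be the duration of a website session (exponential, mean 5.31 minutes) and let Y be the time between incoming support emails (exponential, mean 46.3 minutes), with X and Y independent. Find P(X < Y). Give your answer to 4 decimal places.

0.8971

λ_1 = 1/5.31 = 0.188324, λ_2 = 1/46.3 = 0.0215983.
For independent exponentials, P(X < Y) = λ_1/(λ_1+λ_2) = 0.188324/0.209922 ≈ 0.8971.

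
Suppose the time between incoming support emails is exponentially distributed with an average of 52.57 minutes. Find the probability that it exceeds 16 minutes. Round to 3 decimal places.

The rate is λ = 1/52.57 = 0.0190223 per minute.
P(X > 16) = e^(−λ·16) = e^(−0.30436) ≈ 0.738.

0.738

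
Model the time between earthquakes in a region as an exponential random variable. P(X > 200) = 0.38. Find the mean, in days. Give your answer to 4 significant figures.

206.7

e^(−λ·200) = 0.38 ⇒ λ = −ln(0.38)/200 = 0.00483792.
Mean = 1/λ = 206.7 days.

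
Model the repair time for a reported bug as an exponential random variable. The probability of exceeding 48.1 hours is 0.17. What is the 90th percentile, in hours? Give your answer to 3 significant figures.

62.5

e^(−λ·48.1) = 0.17 ⇒ λ = −ln(0.17)/48.1 = 0.036839.
90th percentile: 1 − e^(−λt) = 0.9, t = −ln(0.1)/λ = 62.504 hours.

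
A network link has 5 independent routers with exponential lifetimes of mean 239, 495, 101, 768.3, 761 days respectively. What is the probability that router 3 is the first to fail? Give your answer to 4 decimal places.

0.5289

Rates: λ_i = 1/mean_i → 0.0041841, 0.0020202, 0.00990099, 0.00130157, 0.00131406; Σλ = 0.0187209.
P(router 3 first) = λ_3/Σλ = 0.00990099/0.0187209 ≈ 0.5289.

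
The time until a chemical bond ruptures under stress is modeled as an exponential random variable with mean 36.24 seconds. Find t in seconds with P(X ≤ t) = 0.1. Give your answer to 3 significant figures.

3.82

The rate is λ = 1/36.24 = 0.0275938 per second.
Set 1 − e^(−λt) = 0.1, so t = −ln(0.9)/λ = 0.10536/0.0275938 ≈ 3.81827 seconds.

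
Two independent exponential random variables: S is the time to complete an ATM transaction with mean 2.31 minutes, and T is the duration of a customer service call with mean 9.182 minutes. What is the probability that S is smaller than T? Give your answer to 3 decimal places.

0.799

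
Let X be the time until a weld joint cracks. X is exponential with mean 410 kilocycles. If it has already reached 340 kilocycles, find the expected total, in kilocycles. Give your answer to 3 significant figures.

The rate is λ = 1/410 = 0.00243902 per kilocycle.
By memorylessness, E[X | X > 340] = 340 + 1/λ = 340 + 410 = 750 kilocycles.

750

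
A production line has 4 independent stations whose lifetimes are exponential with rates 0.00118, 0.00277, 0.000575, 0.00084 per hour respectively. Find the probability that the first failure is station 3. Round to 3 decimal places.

0.107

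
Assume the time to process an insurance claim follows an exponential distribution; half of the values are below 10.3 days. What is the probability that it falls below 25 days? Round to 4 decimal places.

0.8141

For an exponential, median = ln(2)/λ, so λ = ln 2 / 10.3 = 0.0672958 per day.
P(X ≤ 25) = 1 − e^(−λ·25) = 1 − e^(−1.6824) ≈ 0.8141.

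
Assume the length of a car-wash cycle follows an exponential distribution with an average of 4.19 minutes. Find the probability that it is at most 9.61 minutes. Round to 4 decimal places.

0.8991

The rate is λ = 1/4.19 = 0.238663 per minute.
P(X ≤ 9.61) = 1 − e^(−λ·9.61) = 1 − e^(−2.2936) ≈ 0.8991.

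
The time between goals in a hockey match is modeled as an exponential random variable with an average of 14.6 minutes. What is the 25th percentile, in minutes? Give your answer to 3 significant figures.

The rate is λ = 1/14.6 = 0.0684932 per minute.
Set 1 − e^(−λt) = 0.25, so t = −ln(0.75)/λ = 0.28768/0.0684932 ≈ 4.20016 minutes.

4.20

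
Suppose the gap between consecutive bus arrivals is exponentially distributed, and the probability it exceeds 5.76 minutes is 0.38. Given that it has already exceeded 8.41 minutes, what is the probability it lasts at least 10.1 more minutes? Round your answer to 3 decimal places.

From e^(−λ·5.76) = 0.38, λ = −ln(0.38)/5.76 = 0.167983.
Memoryless: P(X > 8.41+10.1 | X > 8.41) = P(X > 10.1) = e^(−0.167983·10.1) ≈ 0.183.

0.183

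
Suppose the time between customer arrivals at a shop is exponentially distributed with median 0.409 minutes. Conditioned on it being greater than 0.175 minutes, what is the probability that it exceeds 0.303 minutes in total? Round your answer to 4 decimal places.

For an exponential, median = ln(2)/λ, so λ = ln 2 / 0.409 = 1.69474 per minute.
The exponential is memoryless, so the remaining time is again Exp(λ): the condition X > 0.175 is irrelevant.
P(X > 0.128) = e^(−0.21693) ≈ 0.8050.

0.8050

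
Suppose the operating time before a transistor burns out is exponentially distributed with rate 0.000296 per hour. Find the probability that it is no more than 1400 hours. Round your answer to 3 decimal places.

0.339

P(X ≤ 1400) = 1 − e^(−λ·1400) = 1 − e^(−0.4144) ≈ 0.339.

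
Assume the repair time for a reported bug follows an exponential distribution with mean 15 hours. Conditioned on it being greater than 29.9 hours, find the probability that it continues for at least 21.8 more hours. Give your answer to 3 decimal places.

The rate is λ = 1/15 = 0.0666667 per hour.
P(X > s+t | X > s) = e^(−λ(s+t))/e^(−λs) = e^(−λt), independent of s = 29.9.
P(X > 21.8) = e^(−1.4533) ≈ 0.234.

0.234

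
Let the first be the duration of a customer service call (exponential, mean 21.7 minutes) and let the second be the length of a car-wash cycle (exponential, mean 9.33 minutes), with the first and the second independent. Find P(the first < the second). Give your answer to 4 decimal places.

λ_1 = 1/21.7 = 0.0460829, λ_2 = 1/9.33 = 0.107181.
For independent exponentials, P(the first < the second) = λ_1/(λ_1+λ_2) = 0.0460829/0.153264 ≈ 0.3007.

0.3007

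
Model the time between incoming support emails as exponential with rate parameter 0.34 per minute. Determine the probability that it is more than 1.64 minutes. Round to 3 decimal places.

0.573

P(X > 1.64) = e^(−λ·1.64) = e^(−0.5576) ≈ 0.573.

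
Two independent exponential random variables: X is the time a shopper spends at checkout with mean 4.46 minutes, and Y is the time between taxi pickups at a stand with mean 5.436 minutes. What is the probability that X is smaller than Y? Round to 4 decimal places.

0.5493

λ_1 = 1/4.46 = 0.224215, λ_2 = 1/5.436 = 0.183959.
For independent exponentials, P(X < Y) = λ_1/(λ_1+λ_2) = 0.224215/0.408174 ≈ 0.5493.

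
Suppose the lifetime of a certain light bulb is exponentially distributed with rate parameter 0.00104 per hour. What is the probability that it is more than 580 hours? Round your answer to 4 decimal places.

0.5471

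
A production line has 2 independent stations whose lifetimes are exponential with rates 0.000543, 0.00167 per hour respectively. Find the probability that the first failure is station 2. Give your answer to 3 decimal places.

0.755

The time to first failure is exponential with rate Σλ = 0.000543 + 0.00167 = 0.002213.
P(station 2 first) = λ_2/Σλ = 0.00167/0.002213 ≈ 0.755.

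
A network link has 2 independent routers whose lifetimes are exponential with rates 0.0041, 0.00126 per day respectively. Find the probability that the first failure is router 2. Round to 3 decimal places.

0.235

The time to first failure is exponential with rate Σλ = 0.0041 + 0.00126 = 0.00536.
P(router 2 first) = λ_2/Σλ = 0.00126/0.00536 ≈ 0.235.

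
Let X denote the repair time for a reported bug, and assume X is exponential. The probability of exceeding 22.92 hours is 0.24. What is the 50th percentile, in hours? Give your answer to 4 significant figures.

e^(−λ·22.92) = 0.24 ⇒ λ = −ln(0.24)/22.92 = 0.0622651.
50th percentile: 1 − e^(−λt) = 0.5, t = −ln(0.5)/λ = 11.1322 hours.

11.13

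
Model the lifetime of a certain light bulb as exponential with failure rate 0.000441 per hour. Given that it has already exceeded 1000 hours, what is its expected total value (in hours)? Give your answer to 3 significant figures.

By memorylessness, E[X | X > 1000] = 1000 + 1/λ = 1000 + 2267.57 = 3267.57 hours.

3270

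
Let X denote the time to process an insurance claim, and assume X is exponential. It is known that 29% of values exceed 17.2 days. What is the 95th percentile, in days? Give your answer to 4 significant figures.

41.63

e^(−λ·17.2) = 0.29 ⇒ λ = −ln(0.29)/17.2 = 0.0719694.
95th percentile: 1 − e^(−λt) = 0.95, t = −ln(0.05)/λ = 41.6251 days.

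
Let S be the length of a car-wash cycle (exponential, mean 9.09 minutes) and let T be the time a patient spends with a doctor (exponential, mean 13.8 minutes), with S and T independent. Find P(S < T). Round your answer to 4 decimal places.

λ_1 = 1/9.09 = 0.110011, λ_2 = 1/13.8 = 0.0724638.
For independent exponentials, P(S < T) = λ_1/(λ_1+λ_2) = 0.110011/0.182475 ≈ 0.6029.

0.6029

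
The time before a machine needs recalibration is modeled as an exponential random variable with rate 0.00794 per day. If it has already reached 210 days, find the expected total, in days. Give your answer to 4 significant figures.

By memorylessness, E[X | X > 210] = 210 + 1/λ = 210 + 125.945 = 335.945 days.

335.9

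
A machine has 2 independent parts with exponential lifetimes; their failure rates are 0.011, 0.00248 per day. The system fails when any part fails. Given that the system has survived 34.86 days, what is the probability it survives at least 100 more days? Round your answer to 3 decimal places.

Time to first failure ~ Exp(Σλ) with Σλ = 0.01348.
By memorylessness, P(T > 34.86+100 | T > 34.86) = P(T > 100) = e^(−0.01348·100) ≈ 0.260.

0.260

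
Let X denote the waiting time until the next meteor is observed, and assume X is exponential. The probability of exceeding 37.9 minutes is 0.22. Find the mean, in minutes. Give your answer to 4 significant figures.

25.03

e^(−λ·37.9) = 0.22 ⇒ λ = −ln(0.22)/37.9 = 0.0399506.
Mean = 1/λ = 25.0309 minutes.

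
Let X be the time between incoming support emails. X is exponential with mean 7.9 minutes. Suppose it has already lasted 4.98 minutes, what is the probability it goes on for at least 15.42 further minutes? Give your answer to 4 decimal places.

0.1420

The rate is λ = 1/7.9 = 0.126582 per minute.
By the memoryless property, P(X > 4.98+15.42 | X > 4.98) = P(X > 15.42).
P(X > 15.42) = e^(−1.9519) ≈ 0.1420.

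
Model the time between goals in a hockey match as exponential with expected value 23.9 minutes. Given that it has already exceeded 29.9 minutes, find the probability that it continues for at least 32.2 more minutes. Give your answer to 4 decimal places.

The rate is λ = 1/23.9 = 0.041841 per minute.
P(X > s+t | X > s) = e^(−λ(s+t))/e^(−λs) = e^(−λt), independent of s = 29.9.
P(X > 32.2) = e^(−1.3473) ≈ 0.2599.

0.2599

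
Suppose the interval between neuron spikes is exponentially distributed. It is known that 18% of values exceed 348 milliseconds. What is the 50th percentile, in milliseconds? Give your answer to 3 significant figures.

e^(−λ·348) = 0.18 ⇒ λ = −ln(0.18)/348 = 0.00492758.
50th percentile: 1 − e^(−λt) = 0.5, t = −ln(0.5)/λ = 140.667 milliseconds.

141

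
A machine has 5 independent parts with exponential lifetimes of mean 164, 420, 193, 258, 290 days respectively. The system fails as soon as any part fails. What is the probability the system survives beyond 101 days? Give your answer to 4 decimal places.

The first failure time is exponential with rate Σλ_i = 1/164 + 1/420 + 1/193 + 1/258 + 1/290 = 0.0209841 per day.
P(min > 101) = e^(−0.0209841·101) = e^(−2.1194) ≈ 0.1201.

0.1201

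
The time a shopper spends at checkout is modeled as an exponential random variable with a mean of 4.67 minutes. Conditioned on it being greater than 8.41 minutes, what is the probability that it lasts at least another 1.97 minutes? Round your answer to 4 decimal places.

0.6558

The rate is λ = 1/4.67 = 0.214133 per minute.
By the memoryless property, P(X > 8.41+1.97 | X > 8.41) = P(X > 1.97).
P(X > 1.97) = e^(−0.42184) ≈ 0.6558.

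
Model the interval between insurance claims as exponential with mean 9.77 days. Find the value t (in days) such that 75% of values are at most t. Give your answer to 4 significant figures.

13.54

The rate is λ = 1/9.77 = 0.102354 per day.
Set 1 − e^(−λt) = 0.75, so t = −ln(0.25)/λ = 1.3863/0.102354 ≈ 13.5441 days.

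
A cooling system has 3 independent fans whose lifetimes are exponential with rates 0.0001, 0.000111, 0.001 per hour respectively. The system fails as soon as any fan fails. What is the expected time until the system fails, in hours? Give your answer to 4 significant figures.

825.8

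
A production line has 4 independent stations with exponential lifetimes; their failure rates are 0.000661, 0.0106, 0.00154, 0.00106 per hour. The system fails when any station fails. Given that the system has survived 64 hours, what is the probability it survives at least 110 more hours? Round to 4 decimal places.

Time to first failure ~ Exp(Σλ) with Σλ = 0.013861.
By memorylessness, P(T > 64+110 | T > 64) = P(T > 110) = e^(−0.013861·110) ≈ 0.2177.

0.2177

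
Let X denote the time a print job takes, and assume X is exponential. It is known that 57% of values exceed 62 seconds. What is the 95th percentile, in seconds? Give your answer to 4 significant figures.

330.4

e^(−λ·62) = 0.57 ⇒ λ = −ln(0.57)/62 = 0.00906643.
95th percentile: 1 − e^(−λt) = 0.95, t = −ln(0.05)/λ = 330.42 seconds.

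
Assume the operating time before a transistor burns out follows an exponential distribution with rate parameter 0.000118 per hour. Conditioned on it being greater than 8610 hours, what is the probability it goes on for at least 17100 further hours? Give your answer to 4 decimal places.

0.1329

The exponential is memoryless, so the remaining time is again Exp(λ): the condition X > 8610 is irrelevant.
P(X > 17100) = e^(−2.0178) ≈ 0.1329.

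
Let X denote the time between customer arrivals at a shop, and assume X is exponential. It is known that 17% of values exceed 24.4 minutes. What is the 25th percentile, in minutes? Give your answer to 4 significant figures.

e^(−λ·24.4) = 0.17 ⇒ λ = −ln(0.17)/24.4 = 0.0726212.
25th percentile: 1 − e^(−λt) = 0.25, t = −ln(0.75)/λ = 3.96141 minutes.

3.961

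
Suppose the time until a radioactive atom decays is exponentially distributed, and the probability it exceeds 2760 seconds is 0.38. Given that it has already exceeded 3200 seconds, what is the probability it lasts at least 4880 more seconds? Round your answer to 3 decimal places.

0.181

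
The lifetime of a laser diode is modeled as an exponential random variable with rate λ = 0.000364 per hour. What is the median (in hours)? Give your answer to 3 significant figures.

1900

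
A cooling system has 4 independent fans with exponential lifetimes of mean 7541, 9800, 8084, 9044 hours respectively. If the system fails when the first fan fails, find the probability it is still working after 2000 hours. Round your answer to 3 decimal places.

The first failure time is exponential with rate Σλ_i = 1/7541 + 1/9800 + 1/8084 + 1/9044 = 0.000468921 per hour.
P(min > 2000) = e^(−0.000468921·2000) = e^(−0.93784) ≈ 0.391.

0.391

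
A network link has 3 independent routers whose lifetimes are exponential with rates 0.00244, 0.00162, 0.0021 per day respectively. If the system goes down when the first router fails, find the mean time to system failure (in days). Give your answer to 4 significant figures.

162.3

The time to first failure is exponential with rate Σλ = 0.00244 + 0.00162 + 0.0021 = 0.00616.
E[min] = 1/Σλ = 1/0.00616 = 162.338 days.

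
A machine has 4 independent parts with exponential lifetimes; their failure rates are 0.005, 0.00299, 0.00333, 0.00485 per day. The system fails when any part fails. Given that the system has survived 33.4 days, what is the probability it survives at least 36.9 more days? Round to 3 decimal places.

0.551

Time to first failure ~ Exp(Σλ) with Σλ = 0.01617.
By memorylessness, P(T > 33.4+36.9 | T > 33.4) = P(T > 36.9) = e^(−0.01617·36.9) ≈ 0.551.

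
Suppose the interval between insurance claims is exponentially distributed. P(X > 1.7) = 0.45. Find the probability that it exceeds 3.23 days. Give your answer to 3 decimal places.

e^(−λ·1.7) = 0.45 ⇒ λ = −ln(0.45)/1.7 = 0.46971.
P(X > 3.23) = e^(−0.46971·3.23) = e^(−1.5172) ≈ 0.219.

0.219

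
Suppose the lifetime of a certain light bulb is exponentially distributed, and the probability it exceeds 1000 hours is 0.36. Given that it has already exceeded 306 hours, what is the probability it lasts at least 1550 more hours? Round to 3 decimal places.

0.205

From e^(−λ·1000) = 0.36, λ = −ln(0.36)/1000 = 0.00102165.
Memoryless: P(X > 306+1550 | X > 306) = P(X > 1550) = e^(−0.00102165·1550) ≈ 0.205.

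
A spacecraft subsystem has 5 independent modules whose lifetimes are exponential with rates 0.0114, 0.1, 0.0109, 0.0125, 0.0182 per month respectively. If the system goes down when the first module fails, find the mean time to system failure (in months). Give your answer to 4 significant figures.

The time to first failure is exponential with rate Σλ = 0.0114 + 0.1 + 0.0109 + 0.0125 + 0.0182 = 0.153.
E[min] = 1/Σλ = 1/0.153 = 6.53595 months.

6.536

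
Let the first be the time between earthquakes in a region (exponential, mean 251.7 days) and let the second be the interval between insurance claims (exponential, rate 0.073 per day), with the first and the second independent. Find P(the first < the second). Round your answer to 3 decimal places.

0.052

λ_1 = 1/251.7 = 0.00397298, λ_2 = 0.073.
For independent exponentials, P(the first < the second) = λ_1/(λ_1+λ_2) = 0.00397298/0.076973 ≈ 0.052.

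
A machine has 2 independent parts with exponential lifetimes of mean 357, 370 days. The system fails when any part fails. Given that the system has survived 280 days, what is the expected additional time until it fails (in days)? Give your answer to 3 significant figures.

First-failure rate Σλ = 1/357 + 1/370 = 0.00550382.
By memorylessness the expected residual is 1/Σλ = 181.692 days, regardless of the 280 already elapsed.

182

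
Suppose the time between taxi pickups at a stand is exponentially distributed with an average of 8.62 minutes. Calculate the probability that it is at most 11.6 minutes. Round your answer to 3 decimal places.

The rate is λ = 1/8.62 = 0.116009 per minute.
P(X ≤ 11.6) = 1 − e^(−λ·11.6) = 1 − e^(−1.3457) ≈ 0.740.

0.740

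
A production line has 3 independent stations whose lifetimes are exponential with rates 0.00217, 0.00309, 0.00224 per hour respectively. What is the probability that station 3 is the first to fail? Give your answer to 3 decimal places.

The time to first failure is exponential with rate Σλ = 0.00217 + 0.00309 + 0.00224 = 0.0075.
P(station 3 first) = λ_3/Σλ = 0.00224/0.0075 ≈ 0.299.

0.299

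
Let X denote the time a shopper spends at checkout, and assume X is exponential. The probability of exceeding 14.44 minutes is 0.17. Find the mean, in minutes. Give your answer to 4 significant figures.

8.149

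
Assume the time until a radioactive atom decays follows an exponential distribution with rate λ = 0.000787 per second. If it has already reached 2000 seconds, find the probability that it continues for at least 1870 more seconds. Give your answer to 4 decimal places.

0.2295

By the memoryless property, P(X > 2000+1870 | X > 2000) = P(X > 1870).
P(X > 1870) = e^(−1.4717) ≈ 0.2295.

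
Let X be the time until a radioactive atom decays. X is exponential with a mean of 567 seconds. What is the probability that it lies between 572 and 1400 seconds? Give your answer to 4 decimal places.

The rate is λ = 1/567 = 0.00176367 per second.
P(572 < X < 1400) = e^(−λ·572) − e^(−λ·1400) = 0.36465 − 0.08466 ≈ 0.2800.

0.2800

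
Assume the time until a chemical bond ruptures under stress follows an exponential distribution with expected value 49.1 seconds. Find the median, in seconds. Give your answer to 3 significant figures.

The rate is λ = 1/49.1 = 0.0203666 per second.
Set 1 − e^(−λt) = 0.5, so t = −ln(0.5)/λ = 0.69315/0.0203666 ≈ 34.0335 seconds.

34.0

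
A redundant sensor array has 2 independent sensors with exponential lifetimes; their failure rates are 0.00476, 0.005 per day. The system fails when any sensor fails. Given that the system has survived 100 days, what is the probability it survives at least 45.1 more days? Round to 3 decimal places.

0.644

Time to first failure ~ Exp(Σλ) with Σλ = 0.00976.
By memorylessness, P(T > 100+45.1 | T > 100) = P(T > 45.1) = e^(−0.00976·45.1) ≈ 0.644.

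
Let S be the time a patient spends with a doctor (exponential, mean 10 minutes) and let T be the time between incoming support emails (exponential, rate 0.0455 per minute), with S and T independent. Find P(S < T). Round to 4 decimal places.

0.6873

λ_1 = 1/10 = 0.1, λ_2 = 0.0455.
For independent exponentials, P(S < T) = λ_1/(λ_1+λ_2) = 0.1/0.1455 ≈ 0.6873.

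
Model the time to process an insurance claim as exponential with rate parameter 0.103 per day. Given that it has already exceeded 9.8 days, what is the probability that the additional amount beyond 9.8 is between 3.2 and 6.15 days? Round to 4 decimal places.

0.1885

Memoryless: the residual past 9.8 is again Exp(λ).
P(3.2 < residual < 6.15) = e^(−λ·3.2) − e^(−λ·6.15) = 0.71921 − 0.53076 ≈ 0.1885.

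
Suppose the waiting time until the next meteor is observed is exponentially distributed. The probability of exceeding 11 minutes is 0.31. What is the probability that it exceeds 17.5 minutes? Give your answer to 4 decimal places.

0.1552

e^(−λ·11) = 0.31 ⇒ λ = −ln(0.31)/11 = 0.106471.
P(X > 17.5) = e^(−0.106471·17.5) = e^(−1.8632) ≈ 0.1552.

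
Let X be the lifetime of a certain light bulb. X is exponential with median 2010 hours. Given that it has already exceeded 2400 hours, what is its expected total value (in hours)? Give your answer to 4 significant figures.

5300

For an exponential, median = ln(2)/λ, so λ = ln 2 / 2010 = 0.000344849 per hour.
By memorylessness, E[X | X > 2400] = 2400 + 1/λ = 2400 + 2899.82 = 5299.82 hours.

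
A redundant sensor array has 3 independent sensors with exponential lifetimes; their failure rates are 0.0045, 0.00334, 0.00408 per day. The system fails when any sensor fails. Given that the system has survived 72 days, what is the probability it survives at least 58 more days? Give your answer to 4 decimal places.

Time to first failure ~ Exp(Σλ) with Σλ = 0.01192.
By memorylessness, P(T > 72+58 | T > 72) = P(T > 58) = e^(−0.01192·58) ≈ 0.5009.

0.5009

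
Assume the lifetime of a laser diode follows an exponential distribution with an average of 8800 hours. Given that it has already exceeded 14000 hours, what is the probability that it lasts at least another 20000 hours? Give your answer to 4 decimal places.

0.1030

The rate is λ = 1/8800 = 0.000113636 per hour.
The exponential is memoryless, so the remaining time is again Exp(λ): the condition X > 14000 is irrelevant.
P(X > 20000) = e^(−2.2727) ≈ 0.1030.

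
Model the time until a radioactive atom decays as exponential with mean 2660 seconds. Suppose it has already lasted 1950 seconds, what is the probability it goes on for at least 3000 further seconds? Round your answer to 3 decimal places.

0.324

The rate is λ = 1/2660 = 0.00037594 per second.
The exponential is memoryless, so the remaining time is again Exp(λ): the condition X > 1950 is irrelevant.
P(X > 3000) = e^(−1.1278) ≈ 0.324.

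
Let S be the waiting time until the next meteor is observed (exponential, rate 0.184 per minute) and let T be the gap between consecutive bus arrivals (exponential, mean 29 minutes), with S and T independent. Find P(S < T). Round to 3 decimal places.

λ_1 = 0.184, λ_2 = 1/29 = 0.0344828.
For independent exponentials, P(S < T) = λ_1/(λ_1+λ_2) = 0.184/0.218483 ≈ 0.842.

0.842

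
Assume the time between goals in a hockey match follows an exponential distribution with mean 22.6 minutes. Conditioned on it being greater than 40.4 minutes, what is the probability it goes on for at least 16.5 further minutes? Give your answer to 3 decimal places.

0.482

The rate is λ = 1/22.6 = 0.0442478 per minute.
The exponential is memoryless, so the remaining time is again Exp(λ): the condition X > 40.4 is irrelevant.
P(X > 16.5) = e^(−0.73009) ≈ 0.482.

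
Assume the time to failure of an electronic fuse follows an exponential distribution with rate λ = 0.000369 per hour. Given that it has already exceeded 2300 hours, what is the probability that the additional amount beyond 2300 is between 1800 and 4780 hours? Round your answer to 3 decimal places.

0.343

Memoryless: the residual past 2300 is again Exp(λ).
P(1800 < residual < 4780) = e^(−λ·1800) − e^(−λ·4780) = 0.51469 − 0.17139 ≈ 0.343.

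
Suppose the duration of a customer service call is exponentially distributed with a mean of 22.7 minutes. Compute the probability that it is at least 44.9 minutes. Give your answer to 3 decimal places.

0.138

The rate is λ = 1/22.7 = 0.0440529 per minute.
P(X > 44.9) = e^(−λ·44.9) = e^(−1.978) ≈ 0.138.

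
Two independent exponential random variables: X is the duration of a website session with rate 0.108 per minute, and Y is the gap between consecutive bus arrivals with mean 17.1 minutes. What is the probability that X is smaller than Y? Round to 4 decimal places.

0.6487

λ_1 = 0.108, λ_2 = 1/17.1 = 0.0584795.
For independent exponentials, P(X < Y) = λ_1/(λ_1+λ_2) = 0.108/0.16648 ≈ 0.6487.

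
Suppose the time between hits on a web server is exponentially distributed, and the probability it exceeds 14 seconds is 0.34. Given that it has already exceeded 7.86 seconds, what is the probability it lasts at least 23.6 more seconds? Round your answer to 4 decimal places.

0.1623

From e^(−λ·14) = 0.34, λ = −ln(0.34)/14 = 0.0770578.
Memoryless: P(X > 7.86+23.6 | X > 7.86) = P(X > 23.6) = e^(−0.0770578·23.6) ≈ 0.1623.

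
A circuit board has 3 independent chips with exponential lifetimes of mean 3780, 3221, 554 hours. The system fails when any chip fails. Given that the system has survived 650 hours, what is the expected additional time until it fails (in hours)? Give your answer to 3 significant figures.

420

First-failure rate Σλ = 1/3780 + 1/3221 + 1/554 = 0.00238007.
By memorylessness the expected residual is 1/Σλ = 420.156 hours, regardless of the 650 already elapsed.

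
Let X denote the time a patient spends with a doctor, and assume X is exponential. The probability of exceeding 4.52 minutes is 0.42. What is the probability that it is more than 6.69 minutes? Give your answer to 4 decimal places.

0.2769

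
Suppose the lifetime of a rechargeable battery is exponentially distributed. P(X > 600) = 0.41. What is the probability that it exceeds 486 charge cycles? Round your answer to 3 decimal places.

e^(−λ·600) = 0.41 ⇒ λ = −ln(0.41)/600 = 0.001486.
P(X > 486) = e^(−0.001486·486) = e^(−0.72219) ≈ 0.486.

0.486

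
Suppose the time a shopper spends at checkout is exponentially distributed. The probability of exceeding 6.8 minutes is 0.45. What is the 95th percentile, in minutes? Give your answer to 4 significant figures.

25.51

e^(−λ·6.8) = 0.45 ⇒ λ = −ln(0.45)/6.8 = 0.117428.
95th percentile: 1 − e^(−λt) = 0.95, t = −ln(0.05)/λ = 25.5113 minutes.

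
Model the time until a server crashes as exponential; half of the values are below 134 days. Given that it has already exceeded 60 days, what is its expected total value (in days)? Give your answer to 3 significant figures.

For an exponential, median = ln(2)/λ, so λ = ln 2 / 134 = 0.00517274 per day.
By memorylessness, E[X | X > 60] = 60 + 1/λ = 60 + 193.321 = 253.321 days.

253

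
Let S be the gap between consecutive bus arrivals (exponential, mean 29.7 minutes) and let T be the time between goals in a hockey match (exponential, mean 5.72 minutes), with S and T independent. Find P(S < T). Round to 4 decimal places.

0.1615

λ_1 = 1/29.7 = 0.03367, λ_2 = 1/5.72 = 0.174825.
For independent exponentials, P(S < T) = λ_1/(λ_1+λ_2) = 0.03367/0.208495 ≈ 0.1615.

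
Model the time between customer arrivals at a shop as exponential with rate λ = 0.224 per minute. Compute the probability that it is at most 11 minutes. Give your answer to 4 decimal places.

P(X ≤ 11) = 1 − e^(−λ·11) = 1 − e^(−2.464) ≈ 0.9149.

0.9149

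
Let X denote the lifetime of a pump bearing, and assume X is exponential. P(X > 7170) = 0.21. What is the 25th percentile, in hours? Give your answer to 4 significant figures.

e^(−λ·7170) = 0.21 ⇒ λ = −ln(0.21)/7170 = 0.000217664.
25th percentile: 1 − e^(−λt) = 0.25, t = −ln(0.75)/λ = 1321.68 hours.

1322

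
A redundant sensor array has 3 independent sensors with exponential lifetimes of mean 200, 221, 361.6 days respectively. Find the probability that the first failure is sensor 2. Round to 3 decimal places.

0.368

Rates: λ_i = 1/mean_i → 0.005, 0.00452489, 0.00276549; Σλ = 0.0122904.
P(sensor 2 first) = λ_2/Σλ = 0.00452489/0.0122904 ≈ 0.368.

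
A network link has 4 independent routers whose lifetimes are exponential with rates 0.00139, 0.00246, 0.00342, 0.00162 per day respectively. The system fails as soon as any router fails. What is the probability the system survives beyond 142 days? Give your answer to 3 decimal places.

The time to first failure is exponential with rate Σλ = 0.00139 + 0.00246 + 0.00342 + 0.00162 = 0.00889.
P(min > 142) = e^(−0.00889·142) = e^(−1.2624) ≈ 0.283.

0.283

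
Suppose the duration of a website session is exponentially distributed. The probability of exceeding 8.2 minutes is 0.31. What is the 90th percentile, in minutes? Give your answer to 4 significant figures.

16.12

e^(−λ·8.2) = 0.31 ⇒ λ = −ln(0.31)/8.2 = 0.142827.
90th percentile: 1 − e^(−λt) = 0.9, t = −ln(0.1)/λ = 16.1215 minutes.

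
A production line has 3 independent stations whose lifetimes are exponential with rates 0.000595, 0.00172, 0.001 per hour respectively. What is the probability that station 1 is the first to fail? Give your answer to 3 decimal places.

0.179

The time to first failure is exponential with rate Σλ = 0.000595 + 0.00172 + 0.001 = 0.003315.
P(station 1 first) = λ_1/Σλ = 0.000595/0.003315 ≈ 0.179.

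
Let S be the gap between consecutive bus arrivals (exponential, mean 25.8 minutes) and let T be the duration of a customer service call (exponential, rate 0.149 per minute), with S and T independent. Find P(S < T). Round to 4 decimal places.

0.2064

λ_1 = 1/25.8 = 0.0387597, λ_2 = 0.149.
For independent exponentials, P(S < T) = λ_1/(λ_1+λ_2) = 0.0387597/0.18776 ≈ 0.2064.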